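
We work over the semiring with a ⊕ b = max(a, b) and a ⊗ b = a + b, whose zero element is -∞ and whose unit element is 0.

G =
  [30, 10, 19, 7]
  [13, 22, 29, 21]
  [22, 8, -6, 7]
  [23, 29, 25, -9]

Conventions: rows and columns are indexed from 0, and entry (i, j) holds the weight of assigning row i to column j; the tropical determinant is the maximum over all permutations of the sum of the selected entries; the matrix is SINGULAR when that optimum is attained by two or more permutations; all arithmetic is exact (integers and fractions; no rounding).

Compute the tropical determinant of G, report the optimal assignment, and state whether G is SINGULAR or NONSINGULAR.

σ = (0, 1, 2, 3): 30 + 22 + (-6) + (-9) = 37
σ = (0, 1, 3, 2): 30 + 22 + 7 + 25 = 84
σ = (0, 2, 1, 3): 30 + 29 + 8 + (-9) = 58
σ = (0, 2, 3, 1): 30 + 29 + 7 + 29 = 95
σ = (0, 3, 1, 2): 30 + 21 + 8 + 25 = 84
σ = (0, 3, 2, 1): 30 + 21 + (-6) + 29 = 74
σ = (1, 0, 2, 3): 10 + 13 + (-6) + (-9) = 8
σ = (1, 0, 3, 2): 10 + 13 + 7 + 25 = 55
σ = (1, 2, 0, 3): 10 + 29 + 22 + (-9) = 52
σ = (1, 2, 3, 0): 10 + 29 + 7 + 23 = 69
σ = (1, 3, 0, 2): 10 + 21 + 22 + 25 = 78
σ = (1, 3, 2, 0): 10 + 21 + (-6) + 23 = 48
σ = (2, 0, 1, 3): 19 + 13 + 8 + (-9) = 31
σ = (2, 0, 3, 1): 19 + 13 + 7 + 29 = 68
σ = (2, 1, 0, 3): 19 + 22 + 22 + (-9) = 54
σ = (2, 1, 3, 0): 19 + 22 + 7 + 23 = 71
σ = (2, 3, 0, 1): 19 + 21 + 22 + 29 = 91
σ = (2, 3, 1, 0): 19 + 21 + 8 + 23 = 71
σ = (3, 0, 1, 2): 7 + 13 + 8 + 25 = 53
σ = (3, 0, 2, 1): 7 + 13 + (-6) + 29 = 43
σ = (3, 1, 0, 2): 7 + 22 + 22 + 25 = 76
σ = (3, 1, 2, 0): 7 + 22 + (-6) + 23 = 46
σ = (3, 2, 0, 1): 7 + 29 + 22 + 29 = 87
σ = (3, 2, 1, 0): 7 + 29 + 8 + 23 = 67
Optimal value attained by: σ = (0, 2, 3, 1).
Answer: det⊕(G) = 95; verdict: NONSINGULAR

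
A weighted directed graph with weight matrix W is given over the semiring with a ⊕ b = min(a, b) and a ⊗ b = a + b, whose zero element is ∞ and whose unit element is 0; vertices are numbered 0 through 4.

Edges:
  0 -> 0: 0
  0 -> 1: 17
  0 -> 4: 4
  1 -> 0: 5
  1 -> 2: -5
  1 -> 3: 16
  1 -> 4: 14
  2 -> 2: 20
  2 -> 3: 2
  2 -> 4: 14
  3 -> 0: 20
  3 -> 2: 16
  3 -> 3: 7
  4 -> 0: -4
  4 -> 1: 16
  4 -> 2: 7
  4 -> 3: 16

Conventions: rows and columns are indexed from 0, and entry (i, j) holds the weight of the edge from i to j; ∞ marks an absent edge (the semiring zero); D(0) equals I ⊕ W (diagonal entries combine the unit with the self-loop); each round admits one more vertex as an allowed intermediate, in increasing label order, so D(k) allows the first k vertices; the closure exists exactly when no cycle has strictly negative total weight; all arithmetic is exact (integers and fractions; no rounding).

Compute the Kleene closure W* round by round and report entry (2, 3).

D(0):
  [0, 17, ∞, ∞, 4]
  [5, 0, -5, 16, 14]
  [∞, ∞, 0, 2, 14]
  [20, ∞, 16, 0, ∞]
  [-4, 16, 7, 16, 0]
D(1):
  [0, 17, ∞, ∞, 4]
  [5, 0, -5, 16, 9]
  [∞, ∞, 0, 2, 14]
  [20, 37, 16, 0, 24]
  [-4, 13, 7, 16, 0]
D(2):
  [0, 17, 12, 33, 4]
  [5, 0, -5, 16, 9]
  [∞, ∞, 0, 2, 14]
  [20, 37, 16, 0, 24]
  [-4, 13, 7, 16, 0]
D(3):
  [0, 17, 12, 14, 4]
  [5, 0, -5, -3, 9]
  [∞, ∞, 0, 2, 14]
  [20, 37, 16, 0, 24]
  [-4, 13, 7, 9, 0]
D(4):
  [0, 17, 12, 14, 4]
  [5, 0, -5, -3, 9]
  [22, 39, 0, 2, 14]
  [20, 37, 16, 0, 24]
  [-4, 13, 7, 9, 0]
D(5):
  [0, 17, 11, 13, 4]
  [5, 0, -5, -3, 9]
  [10, 27, 0, 2, 14]
  [20, 37, 16, 0, 24]
  [-4, 13, 7, 9, 0]
Answer: W*[2][3] = 2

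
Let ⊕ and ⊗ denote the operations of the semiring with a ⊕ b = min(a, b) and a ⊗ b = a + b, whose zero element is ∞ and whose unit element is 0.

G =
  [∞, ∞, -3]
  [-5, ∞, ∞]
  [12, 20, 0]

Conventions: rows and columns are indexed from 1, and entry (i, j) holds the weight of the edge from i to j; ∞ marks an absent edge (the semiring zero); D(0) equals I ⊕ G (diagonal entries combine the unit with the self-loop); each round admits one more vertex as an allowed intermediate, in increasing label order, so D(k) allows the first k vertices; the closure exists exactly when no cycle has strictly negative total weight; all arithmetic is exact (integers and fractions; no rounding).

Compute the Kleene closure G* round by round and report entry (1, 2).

D(0):
  [0, ∞, -3]
  [-5, 0, ∞]
  [12, 20, 0]
D(1):
  [0, ∞, -3]
  [-5, 0, -8]
  [12, 20, 0]
D(2):
  [0, ∞, -3]
  [-5, 0, -8]
  [12, 20, 0]
D(3):
  [0, 17, -3]
  [-5, 0, -8]
  [12, 20, 0]
Answer: G*[1][2] = 17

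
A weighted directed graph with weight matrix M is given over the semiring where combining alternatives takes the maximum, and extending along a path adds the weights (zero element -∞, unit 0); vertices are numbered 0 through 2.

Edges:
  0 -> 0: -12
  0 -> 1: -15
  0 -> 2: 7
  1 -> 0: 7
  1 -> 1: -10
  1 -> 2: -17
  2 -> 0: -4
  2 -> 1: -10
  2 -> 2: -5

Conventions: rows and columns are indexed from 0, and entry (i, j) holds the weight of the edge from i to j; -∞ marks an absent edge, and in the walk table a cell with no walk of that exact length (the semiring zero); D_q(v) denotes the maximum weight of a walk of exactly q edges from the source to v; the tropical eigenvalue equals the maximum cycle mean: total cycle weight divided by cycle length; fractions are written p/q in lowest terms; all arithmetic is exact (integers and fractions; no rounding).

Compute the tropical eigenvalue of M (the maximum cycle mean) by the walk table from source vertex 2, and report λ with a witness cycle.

q=0: [-∞, -∞, 0]
q=1: [-4, -10, -5]
q=2: [-3, -15, 3]
q=3: [-1, -7, 4]
Optimal cycle mean attained by: cycle 0->2->0, total 7 + (-4), length 2.
Answer: λ = 3/2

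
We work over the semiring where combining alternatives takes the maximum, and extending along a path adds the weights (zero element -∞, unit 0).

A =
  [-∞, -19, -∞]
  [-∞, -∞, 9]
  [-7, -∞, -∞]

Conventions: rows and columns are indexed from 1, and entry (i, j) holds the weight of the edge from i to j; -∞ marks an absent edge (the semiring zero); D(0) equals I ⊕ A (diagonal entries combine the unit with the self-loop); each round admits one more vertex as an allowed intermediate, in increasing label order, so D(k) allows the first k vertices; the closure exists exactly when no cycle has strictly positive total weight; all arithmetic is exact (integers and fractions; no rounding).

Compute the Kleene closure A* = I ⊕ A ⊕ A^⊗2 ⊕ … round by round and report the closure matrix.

D(0):
  [0, -19, -∞]
  [-∞, 0, 9]
  [-7, -∞, 0]
D(1):
  [0, -19, -∞]
  [-∞, 0, 9]
  [-7, -26, 0]
D(2):
  [0, -19, -10]
  [-∞, 0, 9]
  [-7, -26, 0]
D(3):
  [0, -19, -10]
  [2, 0, 9]
  [-7, -26, 0]
Answer: A* = [[0, -19, -10], [2, 0, 9], [-7, -26, 0]]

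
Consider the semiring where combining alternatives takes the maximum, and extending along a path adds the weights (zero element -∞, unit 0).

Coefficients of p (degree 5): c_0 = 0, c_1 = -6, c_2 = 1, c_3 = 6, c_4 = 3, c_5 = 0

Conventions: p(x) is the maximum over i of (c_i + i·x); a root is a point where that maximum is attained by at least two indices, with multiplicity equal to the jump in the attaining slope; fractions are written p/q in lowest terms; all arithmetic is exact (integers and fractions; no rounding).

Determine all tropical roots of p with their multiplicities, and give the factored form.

hull edge (i=0, c=0) to (i=3, c=6): slope 2, span 3
hull edge (i=3, c=6) to (i=5, c=0): slope -3, span 2
Factored form: p(x) = 0 ⊗ (x ⊕ (-2)) ⊗ (x ⊕ (-2)) ⊗ (x ⊕ (-2)) ⊗ (x ⊕ 3) ⊗ (x ⊕ 3)
Answer: roots = -2 (mult 3), 3 (mult 2)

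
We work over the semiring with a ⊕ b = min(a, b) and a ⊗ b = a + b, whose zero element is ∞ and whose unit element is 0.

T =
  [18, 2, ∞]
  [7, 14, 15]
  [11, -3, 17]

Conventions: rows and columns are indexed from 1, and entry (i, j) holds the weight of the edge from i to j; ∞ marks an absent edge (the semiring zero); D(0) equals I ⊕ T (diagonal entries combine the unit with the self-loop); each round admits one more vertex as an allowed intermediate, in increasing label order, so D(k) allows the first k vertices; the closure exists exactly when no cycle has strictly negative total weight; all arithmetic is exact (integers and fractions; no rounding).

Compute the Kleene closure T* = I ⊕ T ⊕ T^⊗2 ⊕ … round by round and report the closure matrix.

D(0):
  [0, 2, ∞]
  [7, 0, 15]
  [11, -3, 0]
D(1):
  [0, 2, ∞]
  [7, 0, 15]
  [11, -3, 0]
D(2):
  [0, 2, 17]
  [7, 0, 15]
  [4, -3, 0]
D(3):
  [0, 2, 17]
  [7, 0, 15]
  [4, -3, 0]
Answer: T* = [[0, 2, 17], [7, 0, 15], [4, -3, 0]]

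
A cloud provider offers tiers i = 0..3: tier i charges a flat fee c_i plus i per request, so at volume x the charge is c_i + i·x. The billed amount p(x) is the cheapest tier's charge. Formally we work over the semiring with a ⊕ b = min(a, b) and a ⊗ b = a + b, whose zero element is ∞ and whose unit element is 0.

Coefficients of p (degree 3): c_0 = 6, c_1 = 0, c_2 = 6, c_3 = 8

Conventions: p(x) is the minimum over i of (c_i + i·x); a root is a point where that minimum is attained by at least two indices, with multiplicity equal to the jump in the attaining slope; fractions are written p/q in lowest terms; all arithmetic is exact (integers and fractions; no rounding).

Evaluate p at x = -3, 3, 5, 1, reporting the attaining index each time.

p(-3) = min(6+0·(-3)=6, 0+1·(-3)=-3, 6+2·(-3)=0, 8+3·(-3)=-1) = -3 (attained by i=1)
p(3) = min(6+0·3=6, 0+1·3=3, 6+2·3=12, 8+3·3=17) = 3 (attained by i=1)
p(5) = min(6+0·5=6, 0+1·5=5, 6+2·5=16, 8+3·5=23) = 5 (attained by i=1)
p(1) = min(6+0·1=6, 0+1·1=1, 6+2·1=8, 8+3·1=11) = 1 (attained by i=1)
Answer: p(-3) = -3; p(3) = 3; p(5) = 5; p(1) = 1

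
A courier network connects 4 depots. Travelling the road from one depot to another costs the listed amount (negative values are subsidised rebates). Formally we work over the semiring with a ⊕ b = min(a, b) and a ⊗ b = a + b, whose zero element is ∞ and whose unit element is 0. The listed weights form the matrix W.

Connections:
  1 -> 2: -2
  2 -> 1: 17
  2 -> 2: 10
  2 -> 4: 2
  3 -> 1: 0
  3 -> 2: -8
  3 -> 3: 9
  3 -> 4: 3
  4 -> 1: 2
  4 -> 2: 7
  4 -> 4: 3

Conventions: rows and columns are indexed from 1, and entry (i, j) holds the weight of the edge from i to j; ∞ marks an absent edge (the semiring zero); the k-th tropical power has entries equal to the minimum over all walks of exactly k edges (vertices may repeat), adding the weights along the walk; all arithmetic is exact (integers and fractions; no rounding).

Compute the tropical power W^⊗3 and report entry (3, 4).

W^⊗2:
  [15, 8, ∞, 0]
  [4, 9, ∞, 5]
  [5, -2, 18, -6]
  [5, 0, ∞, 6]
W^⊗3:
  [2, 7, ∞, 3]
  [7, 2, ∞, 8]
  [-4, 1, 27, -3]
  [8, 3, ∞, 2]
Key observation: the optimum is the walk 3->2->4->4, with weight (-8) + 2 + 3 = -3.
Optimal value attained by: walk 3->2->4->4.
Answer: (W^⊗3)[3][4] = -3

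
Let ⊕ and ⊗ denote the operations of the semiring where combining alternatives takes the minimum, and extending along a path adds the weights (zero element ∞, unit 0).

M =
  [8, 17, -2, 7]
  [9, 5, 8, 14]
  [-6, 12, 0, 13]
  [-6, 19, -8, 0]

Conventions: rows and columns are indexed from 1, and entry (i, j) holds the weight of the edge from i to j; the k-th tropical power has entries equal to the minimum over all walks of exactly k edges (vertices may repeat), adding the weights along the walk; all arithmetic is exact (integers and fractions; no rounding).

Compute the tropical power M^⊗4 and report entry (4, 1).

M^⊗2:
  [-8, 10, -2, 7]
  [2, 10, 6, 14]
  [-6, 11, -8, 1]
  [-14, 4, -8, 0]
M^⊗3:
  [-8, 9, -10, -1]
  [0, 15, 0, 9]
  [-14, 4, -8, 1]
  [-14, 3, -16, -7]
M^⊗4:
  [-16, 2, -10, -1]
  [-6, 12, -2, 7]
  [-14, 3, -16, -7]
  [-22, -4, -16, -7]
Key observation: the optimum is the walk 4->3->1->3->1, with weight (-8) + (-6) + (-2) + (-6) = -22.
Optimal value attained by: walk 4->3->1->3->1.
Answer: (M^⊗4)[4][1] = -22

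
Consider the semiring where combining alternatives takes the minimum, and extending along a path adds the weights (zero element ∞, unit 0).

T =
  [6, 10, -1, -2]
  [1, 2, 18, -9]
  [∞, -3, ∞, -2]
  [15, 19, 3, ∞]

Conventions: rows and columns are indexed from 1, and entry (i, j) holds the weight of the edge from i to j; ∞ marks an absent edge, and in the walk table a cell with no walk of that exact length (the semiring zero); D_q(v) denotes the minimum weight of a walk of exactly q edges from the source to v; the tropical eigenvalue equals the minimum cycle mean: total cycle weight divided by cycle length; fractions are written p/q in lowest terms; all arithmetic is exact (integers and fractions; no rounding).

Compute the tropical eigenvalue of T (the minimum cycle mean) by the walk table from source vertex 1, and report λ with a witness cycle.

q=0: [0, ∞, ∞, ∞]
q=1: [6, 10, -1, -2]
q=2: [11, -4, 1, -3]
q=3: [-3, -2, 0, -13]
q=4: [-1, -3, -10, -11]
Optimal cycle mean attained by: cycle 2->4->3->2, total (-9) + 3 + (-3), length 3.
Answer: λ = -3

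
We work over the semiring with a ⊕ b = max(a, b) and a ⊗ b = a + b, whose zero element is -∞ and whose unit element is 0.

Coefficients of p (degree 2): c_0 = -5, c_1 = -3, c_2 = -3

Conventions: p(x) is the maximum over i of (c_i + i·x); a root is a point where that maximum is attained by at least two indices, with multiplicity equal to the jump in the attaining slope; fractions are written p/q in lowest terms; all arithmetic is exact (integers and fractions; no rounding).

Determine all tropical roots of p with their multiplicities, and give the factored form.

hull edge (i=0, c=-5) to (i=1, c=-3): slope 2, span 1
hull edge (i=1, c=-3) to (i=2, c=-3): slope 0, span 1
Factored form: p(x) = -3 ⊗ (x ⊕ (-2)) ⊗ (x ⊕ 0)
Answer: roots = -2 (mult 1), 0 (mult 1)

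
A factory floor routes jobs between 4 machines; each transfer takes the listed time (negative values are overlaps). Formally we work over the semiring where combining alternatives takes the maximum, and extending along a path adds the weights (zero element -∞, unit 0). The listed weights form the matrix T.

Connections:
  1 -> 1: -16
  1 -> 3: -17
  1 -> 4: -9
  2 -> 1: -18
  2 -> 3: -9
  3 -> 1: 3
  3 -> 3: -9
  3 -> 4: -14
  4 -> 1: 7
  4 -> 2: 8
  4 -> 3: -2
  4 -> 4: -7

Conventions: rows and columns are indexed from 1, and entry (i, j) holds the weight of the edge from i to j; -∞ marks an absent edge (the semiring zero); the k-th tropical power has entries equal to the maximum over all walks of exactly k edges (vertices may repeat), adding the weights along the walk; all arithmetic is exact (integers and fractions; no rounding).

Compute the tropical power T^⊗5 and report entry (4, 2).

T^⊗2:
  [-2, -1, -11, -16]
  [-6, -∞, -18, -23]
  [-6, -6, -14, -6]
  [1, 1, -1, -2]
T^⊗3:
  [-8, -8, -10, -11]
  [-15, -15, -23, -15]
  [1, 2, -8, -13]
  [5, 6, -4, -8]
T^⊗4:
  [-4, -3, -13, -17]
  [-8, -7, -17, -22]
  [-5, -5, -7, -8]
  [-1, 0, -3, -4]
T^⊗5:
  [-10, -9, -12, -13]
  [-14, -14, -16, -17]
  [-1, 0, -10, -14]
  [3, 4, -6, -10]
Key observation: the optimum is the walk 4->1->4->1->4->2, with weight 7 + (-9) + 7 + (-9) + 8 = 4.
Optimal value attained by: walk 4->1->4->1->4->2.
Answer: (T^⊗5)[4][2] = 4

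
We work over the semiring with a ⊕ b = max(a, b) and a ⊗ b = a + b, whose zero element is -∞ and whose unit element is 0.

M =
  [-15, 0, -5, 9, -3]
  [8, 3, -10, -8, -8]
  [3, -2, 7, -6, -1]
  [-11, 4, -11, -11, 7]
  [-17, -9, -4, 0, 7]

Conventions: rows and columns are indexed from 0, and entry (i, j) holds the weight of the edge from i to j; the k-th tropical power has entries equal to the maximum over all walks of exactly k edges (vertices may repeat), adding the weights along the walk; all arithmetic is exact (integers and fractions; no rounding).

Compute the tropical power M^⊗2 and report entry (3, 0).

M^⊗2:
  [8, 13, 2, -2, 16]
  [11, 8, 3, 17, 5]
  [10, 5, 14, 12, 6]
  [12, 7, 3, 7, 14]
  [-1, 4, 3, 7, 14]
Key observation: the optimum is the walk 3->1->0, with weight 4 + 8 = 12.
Optimal value attained by: walk 3->1->0.
Answer: (M^⊗2)[3][0] = 12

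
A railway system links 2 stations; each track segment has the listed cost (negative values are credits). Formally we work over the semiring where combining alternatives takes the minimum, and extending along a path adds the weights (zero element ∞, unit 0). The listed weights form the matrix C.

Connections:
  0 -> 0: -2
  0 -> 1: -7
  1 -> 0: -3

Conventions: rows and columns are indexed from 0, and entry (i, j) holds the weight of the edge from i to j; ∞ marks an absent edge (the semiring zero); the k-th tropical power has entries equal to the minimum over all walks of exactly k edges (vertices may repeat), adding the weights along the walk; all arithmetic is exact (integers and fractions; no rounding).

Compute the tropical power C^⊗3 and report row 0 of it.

C^⊗2:
  [-10, -9]
  [-5, -10]
C^⊗3:
  [-12, -17]
  [-13, -12]
Answer: row 0 of C^⊗3 = [-12, -17]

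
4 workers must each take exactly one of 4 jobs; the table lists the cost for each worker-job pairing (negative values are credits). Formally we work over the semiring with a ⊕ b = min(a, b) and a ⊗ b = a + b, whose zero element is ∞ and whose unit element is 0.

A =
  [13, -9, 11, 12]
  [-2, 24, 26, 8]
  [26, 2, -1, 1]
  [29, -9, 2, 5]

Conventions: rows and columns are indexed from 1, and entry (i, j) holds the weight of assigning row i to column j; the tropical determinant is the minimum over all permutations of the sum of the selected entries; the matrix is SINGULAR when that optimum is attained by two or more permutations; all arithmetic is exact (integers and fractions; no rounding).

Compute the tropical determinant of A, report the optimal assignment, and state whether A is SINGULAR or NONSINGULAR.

σ = (1, 2, 3, 4): 13 + 24 + (-1) + 5 = 41
σ = (1, 2, 4, 3): 13 + 24 + 1 + 2 = 40
σ = (1, 3, 2, 4): 13 + 26 + 2 + 5 = 46
σ = (1, 3, 4, 2): 13 + 26 + 1 + (-9) = 31
σ = (1, 4, 2, 3): 13 + 8 + 2 + 2 = 25
σ = (1, 4, 3, 2): 13 + 8 + (-1) + (-9) = 11
σ = (2, 1, 3, 4): (-9) + (-2) + (-1) + 5 = -7
σ = (2, 1, 4, 3): (-9) + (-2) + 1 + 2 = -8
σ = (2, 3, 1, 4): (-9) + 26 + 26 + 5 = 48
σ = (2, 3, 4, 1): (-9) + 26 + 1 + 29 = 47
σ = (2, 4, 1, 3): (-9) + 8 + 26 + 2 = 27
σ = (2, 4, 3, 1): (-9) + 8 + (-1) + 29 = 27
σ = (3, 1, 2, 4): 11 + (-2) + 2 + 5 = 16
σ = (3, 1, 4, 2): 11 + (-2) + 1 + (-9) = 1
σ = (3, 2, 1, 4): 11 + 24 + 26 + 5 = 66
σ = (3, 2, 4, 1): 11 + 24 + 1 + 29 = 65
σ = (3, 4, 1, 2): 11 + 8 + 26 + (-9) = 36
σ = (3, 4, 2, 1): 11 + 8 + 2 + 29 = 50
σ = (4, 1, 2, 3): 12 + (-2) + 2 + 2 = 14
σ = (4, 1, 3, 2): 12 + (-2) + (-1) + (-9) = 0
σ = (4, 2, 1, 3): 12 + 24 + 26 + 2 = 64
σ = (4, 2, 3, 1): 12 + 24 + (-1) + 29 = 64
σ = (4, 3, 1, 2): 12 + 26 + 26 + (-9) = 55
σ = (4, 3, 2, 1): 12 + 26 + 2 + 29 = 69
Optimal value attained by: σ = (2, 1, 4, 3).
Answer: det⊕(A) = -8; verdict: NONSINGULAR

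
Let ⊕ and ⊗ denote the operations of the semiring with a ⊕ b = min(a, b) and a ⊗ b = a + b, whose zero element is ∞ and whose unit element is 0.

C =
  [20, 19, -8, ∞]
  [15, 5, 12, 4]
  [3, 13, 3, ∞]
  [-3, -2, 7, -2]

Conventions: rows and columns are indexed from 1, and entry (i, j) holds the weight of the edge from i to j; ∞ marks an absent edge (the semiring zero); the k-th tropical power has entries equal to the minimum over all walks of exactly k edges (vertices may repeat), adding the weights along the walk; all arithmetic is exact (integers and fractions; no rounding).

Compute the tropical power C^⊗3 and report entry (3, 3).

C^⊗2:
  [-5, 5, -5, 23]
  [1, 2, 7, 2]
  [6, 16, -5, 17]
  [-5, -4, -11, -4]
C^⊗3:
  [-2, 8, -13, 9]
  [-1, 0, -7, 0]
  [-2, 8, -2, 15]
  [-8, -6, -13, -6]
Key observation: the optimum is the walk 3->1->3->3, with weight 3 + (-8) + 3 = -2.
Optimal value attained by: walk 3->1->3->3.
Answer: (C^⊗3)[3][3] = -2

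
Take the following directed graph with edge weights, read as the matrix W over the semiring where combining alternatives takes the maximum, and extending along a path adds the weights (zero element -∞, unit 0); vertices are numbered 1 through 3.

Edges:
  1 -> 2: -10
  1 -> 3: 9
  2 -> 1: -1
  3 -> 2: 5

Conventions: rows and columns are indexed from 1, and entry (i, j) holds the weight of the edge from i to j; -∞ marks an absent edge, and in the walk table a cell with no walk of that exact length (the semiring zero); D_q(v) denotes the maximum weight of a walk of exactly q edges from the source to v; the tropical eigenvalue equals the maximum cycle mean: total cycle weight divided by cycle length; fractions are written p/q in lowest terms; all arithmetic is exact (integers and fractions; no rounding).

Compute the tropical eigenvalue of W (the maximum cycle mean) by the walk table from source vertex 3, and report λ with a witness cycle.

q=0: [-∞, -∞, 0]
q=1: [-∞, 5, -∞]
q=2: [4, -∞, -∞]
q=3: [-∞, -6, 13]
Optimal cycle mean attained by: cycle 1->3->2->1, total 9 + 5 + (-1), length 3.
Answer: λ = 13/3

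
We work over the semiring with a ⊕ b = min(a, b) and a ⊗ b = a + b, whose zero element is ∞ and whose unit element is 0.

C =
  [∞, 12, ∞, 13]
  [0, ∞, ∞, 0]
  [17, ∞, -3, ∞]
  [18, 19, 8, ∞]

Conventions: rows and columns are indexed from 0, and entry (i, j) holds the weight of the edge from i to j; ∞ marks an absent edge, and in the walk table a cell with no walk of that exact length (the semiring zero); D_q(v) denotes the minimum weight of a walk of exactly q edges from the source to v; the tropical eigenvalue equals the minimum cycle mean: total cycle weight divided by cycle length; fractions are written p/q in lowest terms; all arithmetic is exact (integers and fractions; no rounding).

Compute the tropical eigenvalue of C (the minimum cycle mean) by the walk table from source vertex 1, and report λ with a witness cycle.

q=0: [∞, 0, ∞, ∞]
q=1: [0, ∞, ∞, 0]
q=2: [18, 12, 8, 13]
q=3: [12, 30, 5, 12]
q=4: [22, 24, 2, 25]
Optimal cycle mean attained by: cycle 2->2, total (-3), length 1.
Answer: λ = -3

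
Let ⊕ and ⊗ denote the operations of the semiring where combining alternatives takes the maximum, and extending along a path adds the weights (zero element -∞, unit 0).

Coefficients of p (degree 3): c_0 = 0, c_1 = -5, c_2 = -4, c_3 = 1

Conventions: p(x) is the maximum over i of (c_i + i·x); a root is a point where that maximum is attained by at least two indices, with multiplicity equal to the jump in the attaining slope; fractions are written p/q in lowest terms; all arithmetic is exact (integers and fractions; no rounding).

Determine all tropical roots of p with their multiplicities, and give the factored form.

hull edge (i=0, c=0) to (i=3, c=1): slope 1/3, span 3
Factored form: p(x) = 1 ⊗ (x ⊕ (-1/3)) ⊗ (x ⊕ (-1/3)) ⊗ (x ⊕ (-1/3))
Answer: roots = -1/3 (mult 3)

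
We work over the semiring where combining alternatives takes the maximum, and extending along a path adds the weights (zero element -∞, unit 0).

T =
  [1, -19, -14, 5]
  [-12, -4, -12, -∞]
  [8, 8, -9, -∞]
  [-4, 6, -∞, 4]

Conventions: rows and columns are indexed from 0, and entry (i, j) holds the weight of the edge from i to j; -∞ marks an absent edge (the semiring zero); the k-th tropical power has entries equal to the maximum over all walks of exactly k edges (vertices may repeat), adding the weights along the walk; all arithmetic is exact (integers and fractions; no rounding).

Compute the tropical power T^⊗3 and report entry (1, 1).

T^⊗2:
  [2, 11, -13, 9]
  [-4, -4, -16, -7]
  [9, 4, -4, 13]
  [0, 10, -6, 8]
T^⊗3:
  [5, 15, -1, 13]
  [-3, -1, -16, 1]
  [10, 19, -5, 17]
  [4, 14, -2, 12]
Key observation: the optimum is the walk 1->0->3->1, with weight (-12) + 5 + 6 = -1.
Optimal value attained by: walk 1->0->3->1.
Answer: (T^⊗3)[1][1] = -1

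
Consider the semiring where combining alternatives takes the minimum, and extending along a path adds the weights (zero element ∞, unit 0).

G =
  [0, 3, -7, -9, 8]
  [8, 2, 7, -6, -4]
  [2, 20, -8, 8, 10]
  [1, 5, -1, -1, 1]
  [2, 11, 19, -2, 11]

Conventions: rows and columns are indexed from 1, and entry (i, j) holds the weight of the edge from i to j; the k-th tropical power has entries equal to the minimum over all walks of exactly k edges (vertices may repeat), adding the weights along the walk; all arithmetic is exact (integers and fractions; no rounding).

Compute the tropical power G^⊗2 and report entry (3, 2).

G^⊗2:
  [-8, -4, -15, -10, -8]
  [-5, -1, -7, -7, -5]
  [-6, 5, -16, -7, 2]
  [0, 4, -9, -8, 0]
  [-1, 3, -5, -7, -1]
Key observation: the optimum is the walk 3->1->2, with weight 2 + 3 = 5.
Optimal value attained by: walk 3->1->2.
Answer: (G^⊗2)[3][2] = 5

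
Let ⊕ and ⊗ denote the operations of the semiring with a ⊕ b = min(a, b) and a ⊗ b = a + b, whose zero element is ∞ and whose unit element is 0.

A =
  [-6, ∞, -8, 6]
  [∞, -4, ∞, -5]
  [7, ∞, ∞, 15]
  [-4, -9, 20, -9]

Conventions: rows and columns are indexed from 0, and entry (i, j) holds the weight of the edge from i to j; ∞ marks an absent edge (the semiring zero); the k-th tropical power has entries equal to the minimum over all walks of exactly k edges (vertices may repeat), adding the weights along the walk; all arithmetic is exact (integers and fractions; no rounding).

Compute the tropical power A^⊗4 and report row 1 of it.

A^⊗2:
  [-12, -3, -14, -3]
  [-9, -14, 15, -14]
  [1, 6, -1, 6]
  [-13, -18, -12, -18]
A^⊗3:
  [-18, -12, -20, -12]
  [-18, -23, -17, -23]
  [-5, -3, -7, -3]
  [-22, -27, -21, -27]
A^⊗4:
  [-24, -21, -26, -21]
  [-27, -32, -26, -32]
  [-11, -12, -13, -12]
  [-31, -36, -30, -36]
Answer: row 1 of A^⊗4 = [-27, -32, -26, -32]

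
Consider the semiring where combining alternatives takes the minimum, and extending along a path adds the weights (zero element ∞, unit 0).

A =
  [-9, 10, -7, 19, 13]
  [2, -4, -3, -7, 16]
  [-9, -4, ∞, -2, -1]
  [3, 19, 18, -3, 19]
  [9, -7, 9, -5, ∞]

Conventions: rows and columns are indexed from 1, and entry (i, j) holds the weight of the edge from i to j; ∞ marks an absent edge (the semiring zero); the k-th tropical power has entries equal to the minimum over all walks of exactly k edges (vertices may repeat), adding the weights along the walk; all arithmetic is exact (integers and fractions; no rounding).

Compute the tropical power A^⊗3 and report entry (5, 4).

A^⊗2:
  [-18, -11, -16, -9, -8]
  [-12, -8, -7, -11, -4]
  [-18, -8, -16, -11, 4]
  [-6, 12, -4, -6, 16]
  [-5, -11, -10, -14, 8]
A^⊗3:
  [-27, -20, -25, -18, -17]
  [-21, -12, -19, -15, -8]
  [-27, -20, -25, -18, -17]
  [-15, -8, -13, -9, -5]
  [-19, -15, -14, -18, -11]
Key observation: the optimum is the walk 5->2->2->4, with weight (-7) + (-4) + (-7) = -18.
Optimal value attained by: walk 5->2->2->4.
Answer: (A^⊗3)[5][4] = -18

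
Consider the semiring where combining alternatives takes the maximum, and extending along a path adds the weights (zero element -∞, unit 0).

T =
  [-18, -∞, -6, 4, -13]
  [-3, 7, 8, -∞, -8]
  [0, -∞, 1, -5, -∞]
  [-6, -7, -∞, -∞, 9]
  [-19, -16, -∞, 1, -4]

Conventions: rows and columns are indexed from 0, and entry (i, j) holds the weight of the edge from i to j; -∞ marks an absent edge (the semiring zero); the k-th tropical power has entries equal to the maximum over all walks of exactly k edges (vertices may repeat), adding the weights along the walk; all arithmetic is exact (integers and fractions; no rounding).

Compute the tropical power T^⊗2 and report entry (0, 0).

T^⊗2:
  [-2, -3, -5, -11, 13]
  [8, 14, 15, 3, -1]
  [1, -12, 2, 4, 4]
  [-10, 0, 1, 10, 5]
  [-5, -6, -8, -3, 10]
Key observation: the optimum is the walk 0->3->0, with weight 4 + (-6) = -2.
Optimal value attained by: walk 0->3->0.
Answer: (T^⊗2)[0][0] = -2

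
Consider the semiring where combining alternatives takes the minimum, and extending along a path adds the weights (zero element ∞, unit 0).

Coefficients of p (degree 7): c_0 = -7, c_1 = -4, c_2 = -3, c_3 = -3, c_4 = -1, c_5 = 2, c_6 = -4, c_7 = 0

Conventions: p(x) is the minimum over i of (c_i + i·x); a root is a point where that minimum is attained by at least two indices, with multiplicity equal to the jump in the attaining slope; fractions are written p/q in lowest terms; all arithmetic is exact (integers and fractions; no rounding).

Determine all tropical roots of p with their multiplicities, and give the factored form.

hull edge (i=0, c=-7) to (i=6, c=-4): slope 1/2, span 6
hull edge (i=6, c=-4) to (i=7, c=0): slope 4, span 1
Factored form: p(x) = 0 ⊗ (x ⊕ (-4)) ⊗ (x ⊕ (-1/2)) ⊗ (x ⊕ (-1/2)) ⊗ (x ⊕ (-1/2)) ⊗ (x ⊕ (-1/2)) ⊗ (x ⊕ (-1/2)) ⊗ (x ⊕ (-1/2))
Answer: roots = -4 (mult 1), -1/2 (mult 6)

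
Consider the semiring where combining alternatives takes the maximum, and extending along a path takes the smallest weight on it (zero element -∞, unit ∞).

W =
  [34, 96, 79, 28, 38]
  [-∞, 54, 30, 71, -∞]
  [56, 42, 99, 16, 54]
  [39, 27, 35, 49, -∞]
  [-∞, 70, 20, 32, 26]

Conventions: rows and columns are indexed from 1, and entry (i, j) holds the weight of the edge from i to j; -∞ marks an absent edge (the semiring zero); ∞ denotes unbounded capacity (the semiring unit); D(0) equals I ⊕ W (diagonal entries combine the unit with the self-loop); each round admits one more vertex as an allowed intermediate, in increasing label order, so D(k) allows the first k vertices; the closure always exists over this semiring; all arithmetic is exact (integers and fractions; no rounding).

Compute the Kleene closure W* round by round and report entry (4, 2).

D(0):
  [∞, 96, 79, 28, 38]
  [-∞, ∞, 30, 71, -∞]
  [56, 42, ∞, 16, 54]
  [39, 27, 35, ∞, -∞]
  [-∞, 70, 20, 32, ∞]
D(1):
  [∞, 96, 79, 28, 38]
  [-∞, ∞, 30, 71, -∞]
  [56, 56, ∞, 28, 54]
  [39, 39, 39, ∞, 38]
  [-∞, 70, 20, 32, ∞]
D(2):
  [∞, 96, 79, 71, 38]
  [-∞, ∞, 30, 71, -∞]
  [56, 56, ∞, 56, 54]
  [39, 39, 39, ∞, 38]
  [-∞, 70, 30, 70, ∞]
D(3):
  [∞, 96, 79, 71, 54]
  [30, ∞, 30, 71, 30]
  [56, 56, ∞, 56, 54]
  [39, 39, 39, ∞, 39]
  [30, 70, 30, 70, ∞]
D(4):
  [∞, 96, 79, 71, 54]
  [39, ∞, 39, 71, 39]
  [56, 56, ∞, 56, 54]
  [39, 39, 39, ∞, 39]
  [39, 70, 39, 70, ∞]
D(5):
  [∞, 96, 79, 71, 54]
  [39, ∞, 39, 71, 39]
  [56, 56, ∞, 56, 54]
  [39, 39, 39, ∞, 39]
  [39, 70, 39, 70, ∞]
Answer: W*[4][2] = 39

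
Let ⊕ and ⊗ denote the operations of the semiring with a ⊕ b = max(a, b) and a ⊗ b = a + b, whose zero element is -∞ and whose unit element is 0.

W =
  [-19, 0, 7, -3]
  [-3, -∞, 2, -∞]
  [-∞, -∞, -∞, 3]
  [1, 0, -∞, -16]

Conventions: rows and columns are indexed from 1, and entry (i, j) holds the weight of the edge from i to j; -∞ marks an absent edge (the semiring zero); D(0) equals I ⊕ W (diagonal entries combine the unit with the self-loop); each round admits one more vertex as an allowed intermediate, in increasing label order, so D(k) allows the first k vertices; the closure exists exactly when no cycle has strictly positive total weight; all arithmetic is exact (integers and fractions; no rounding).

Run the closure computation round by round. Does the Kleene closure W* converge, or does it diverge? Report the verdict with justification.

D(0):
  [0, 0, 7, -3]
  [-3, 0, 2, -∞]
  [-∞, -∞, 0, 3]
  [1, 0, -∞, 0]
D(1):
  [0, 0, 7, -3]
  [-3, 0, 4, -6]
  [-∞, -∞, 0, 3]
  [1, 1, 8, 0]
D(2):
  [0, 0, 7, -3]
  [-3, 0, 4, -6]
  [-∞, -∞, 0, 3]
  [1, 1, 8, 0]
Detection: at round 3, diagonal entry (4, 4) turns strictly positive.
Key observation: the cycle 4->1->2->3->4 has total weight 1 + 0 + 2 + 3, which is strictly positive.
Answer: DIVERGES — positive cycle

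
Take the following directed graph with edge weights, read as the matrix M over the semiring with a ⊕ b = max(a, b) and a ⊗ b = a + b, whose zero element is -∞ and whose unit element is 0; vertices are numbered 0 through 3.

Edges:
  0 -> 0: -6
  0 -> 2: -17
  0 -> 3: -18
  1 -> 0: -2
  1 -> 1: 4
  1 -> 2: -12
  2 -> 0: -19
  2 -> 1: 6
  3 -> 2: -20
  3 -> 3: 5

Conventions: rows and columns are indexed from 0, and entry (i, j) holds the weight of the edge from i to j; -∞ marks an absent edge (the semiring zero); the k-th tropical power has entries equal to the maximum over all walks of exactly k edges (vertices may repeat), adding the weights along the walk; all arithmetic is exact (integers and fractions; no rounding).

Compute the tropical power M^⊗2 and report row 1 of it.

M^⊗2:
  [-12, -11, -23, -13]
  [2, 8, -8, -20]
  [4, 10, -6, -37]
  [-39, -14, -15, 10]
Answer: row 1 of M^⊗2 = [2, 8, -8, -20]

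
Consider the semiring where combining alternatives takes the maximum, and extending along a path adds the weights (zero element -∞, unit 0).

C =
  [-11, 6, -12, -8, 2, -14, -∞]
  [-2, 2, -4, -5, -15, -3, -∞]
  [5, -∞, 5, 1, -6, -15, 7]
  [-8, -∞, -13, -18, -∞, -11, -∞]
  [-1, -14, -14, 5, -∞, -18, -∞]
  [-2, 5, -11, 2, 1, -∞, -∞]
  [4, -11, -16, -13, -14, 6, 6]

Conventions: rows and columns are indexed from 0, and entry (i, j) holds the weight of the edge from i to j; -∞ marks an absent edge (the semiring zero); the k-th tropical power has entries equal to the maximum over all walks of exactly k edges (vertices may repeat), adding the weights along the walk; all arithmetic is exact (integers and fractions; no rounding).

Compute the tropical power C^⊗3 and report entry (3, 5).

C^⊗2:
  [4, 8, 2, 7, -9, 3, -5]
  [1, 4, 1, -1, 0, -1, 3]
  [11, 11, 10, 6, 7, 13, 13]
  [-8, -2, -8, -9, -6, -22, -6]
  [-3, 5, -8, -9, 1, -6, -7]
  [3, 7, 1, 6, 0, 2, -4]
  [10, 11, -5, 8, 7, 12, 12]
C^⊗3:
  [7, 10, 7, 5, 6, 5, 9]
  [7, 7, 6, 5, 3, 9, 9]
  [17, 18, 15, 15, 14, 19, 19]
  [-2, 0, -3, -1, -6, 0, 0]
  [3, 7, 1, 6, -1, 2, -1]
  [6, 9, 6, 5, 5, 4, 8]
  [16, 17, 7, 14, 13, 18, 18]
Key observation: the optimum is the walk 3->2->6->5, with weight (-13) + 7 + 6 = 0.
Optimal value attained by: walk 3->2->6->5.
Answer: (C^⊗3)[3][5] = 0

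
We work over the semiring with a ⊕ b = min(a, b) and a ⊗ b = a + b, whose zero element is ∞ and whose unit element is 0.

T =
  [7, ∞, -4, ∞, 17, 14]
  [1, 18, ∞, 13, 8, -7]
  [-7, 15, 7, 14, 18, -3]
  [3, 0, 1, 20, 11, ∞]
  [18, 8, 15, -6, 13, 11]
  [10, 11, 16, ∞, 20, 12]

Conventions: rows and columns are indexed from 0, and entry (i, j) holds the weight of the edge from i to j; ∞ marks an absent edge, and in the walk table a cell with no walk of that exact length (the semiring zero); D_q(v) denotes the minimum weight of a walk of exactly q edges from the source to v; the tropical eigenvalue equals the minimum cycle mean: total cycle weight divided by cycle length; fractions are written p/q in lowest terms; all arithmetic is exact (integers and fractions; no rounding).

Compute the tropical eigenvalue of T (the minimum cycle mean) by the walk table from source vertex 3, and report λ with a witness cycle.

q=0: [∞, ∞, ∞, 0, ∞, ∞]
q=1: [3, 0, 1, 20, 11, ∞]
q=2: [-6, 16, -1, 5, 8, -7]
q=3: [-8, 4, -10, 2, 11, -4]
q=4: [-17, 2, -12, 4, 8, -13]
q=5: [-19, -2, -21, 2, 0, -15]
q=6: [-28, -6, -23, -7, -3, -24]
Optimal cycle mean attained by: cycle 0->2->0, total (-4) + (-7), length 2.
Answer: λ = -11/2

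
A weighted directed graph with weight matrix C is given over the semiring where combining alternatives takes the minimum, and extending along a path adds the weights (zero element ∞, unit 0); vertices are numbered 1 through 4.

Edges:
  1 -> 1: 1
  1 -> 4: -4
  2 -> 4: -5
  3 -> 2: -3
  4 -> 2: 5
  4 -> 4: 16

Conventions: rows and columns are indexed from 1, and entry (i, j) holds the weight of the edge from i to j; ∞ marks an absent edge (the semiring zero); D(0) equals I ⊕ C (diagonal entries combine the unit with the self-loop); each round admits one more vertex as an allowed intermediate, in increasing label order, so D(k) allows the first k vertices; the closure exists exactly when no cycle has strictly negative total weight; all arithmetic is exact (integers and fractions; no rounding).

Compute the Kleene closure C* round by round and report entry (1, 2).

D(0):
  [0, ∞, ∞, -4]
  [∞, 0, ∞, -5]
  [∞, -3, 0, ∞]
  [∞, 5, ∞, 0]
D(1):
  [0, ∞, ∞, -4]
  [∞, 0, ∞, -5]
  [∞, -3, 0, ∞]
  [∞, 5, ∞, 0]
D(2):
  [0, ∞, ∞, -4]
  [∞, 0, ∞, -5]
  [∞, -3, 0, -8]
  [∞, 5, ∞, 0]
D(3):
  [0, ∞, ∞, -4]
  [∞, 0, ∞, -5]
  [∞, -3, 0, -8]
  [∞, 5, ∞, 0]
D(4):
  [0, 1, ∞, -4]
  [∞, 0, ∞, -5]
  [∞, -3, 0, -8]
  [∞, 5, ∞, 0]
Answer: C*[1][2] = 1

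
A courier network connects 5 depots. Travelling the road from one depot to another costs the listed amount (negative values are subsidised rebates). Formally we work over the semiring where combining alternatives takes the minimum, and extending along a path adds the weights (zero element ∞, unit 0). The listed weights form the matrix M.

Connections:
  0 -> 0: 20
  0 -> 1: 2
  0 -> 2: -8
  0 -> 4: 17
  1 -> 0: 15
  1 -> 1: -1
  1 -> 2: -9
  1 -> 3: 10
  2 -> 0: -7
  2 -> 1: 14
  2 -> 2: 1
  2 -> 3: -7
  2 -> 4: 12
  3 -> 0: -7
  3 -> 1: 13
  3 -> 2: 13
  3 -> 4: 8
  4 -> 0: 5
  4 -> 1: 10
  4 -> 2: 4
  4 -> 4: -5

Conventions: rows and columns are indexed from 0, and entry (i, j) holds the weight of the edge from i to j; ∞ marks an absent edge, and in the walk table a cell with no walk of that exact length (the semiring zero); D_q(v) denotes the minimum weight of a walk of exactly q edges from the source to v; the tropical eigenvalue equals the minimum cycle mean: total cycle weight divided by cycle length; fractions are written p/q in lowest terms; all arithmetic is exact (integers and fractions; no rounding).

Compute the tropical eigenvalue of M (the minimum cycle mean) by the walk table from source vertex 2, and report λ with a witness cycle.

q=0: [∞, ∞, 0, ∞, ∞]
q=1: [-7, 14, 1, -7, 12]
q=2: [-14, -5, -15, -6, 1]
q=3: [-22, -12, -22, -22, -4]
q=4: [-29, -20, -30, -29, -14]
q=5: [-37, -27, -37, -37, -21]
Optimal cycle mean attained by: cycle 0->2->0, total (-8) + (-7), length 2.
Answer: λ = -15/2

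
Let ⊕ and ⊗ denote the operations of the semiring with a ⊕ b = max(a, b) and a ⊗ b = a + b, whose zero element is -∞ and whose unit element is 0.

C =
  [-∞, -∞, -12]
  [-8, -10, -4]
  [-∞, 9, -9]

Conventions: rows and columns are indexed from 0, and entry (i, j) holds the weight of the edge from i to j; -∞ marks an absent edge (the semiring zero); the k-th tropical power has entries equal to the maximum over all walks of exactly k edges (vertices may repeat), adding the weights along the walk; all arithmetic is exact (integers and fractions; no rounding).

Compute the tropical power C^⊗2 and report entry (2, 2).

C^⊗2:
  [-∞, -3, -21]
  [-18, 5, -13]
  [1, 0, 5]
Key observation: the optimum is the walk 2->1->2, with weight 9 + (-4) = 5.
Optimal value attained by: walk 2->1->2.
Answer: (C^⊗2)[2][2] = 5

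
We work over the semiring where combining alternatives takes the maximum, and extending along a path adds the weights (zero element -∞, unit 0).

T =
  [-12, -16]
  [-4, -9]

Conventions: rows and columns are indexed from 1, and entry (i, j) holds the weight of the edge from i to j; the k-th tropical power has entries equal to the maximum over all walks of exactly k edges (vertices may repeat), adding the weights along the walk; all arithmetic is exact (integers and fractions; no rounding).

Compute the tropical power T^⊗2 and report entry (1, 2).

T^⊗2:
  [-20, -25]
  [-13, -18]
Key observation: the optimum is the walk 1->2->2, with weight (-16) + (-9) = -25.
Optimal value attained by: walk 1->2->2.
Answer: (T^⊗2)[1][2] = -25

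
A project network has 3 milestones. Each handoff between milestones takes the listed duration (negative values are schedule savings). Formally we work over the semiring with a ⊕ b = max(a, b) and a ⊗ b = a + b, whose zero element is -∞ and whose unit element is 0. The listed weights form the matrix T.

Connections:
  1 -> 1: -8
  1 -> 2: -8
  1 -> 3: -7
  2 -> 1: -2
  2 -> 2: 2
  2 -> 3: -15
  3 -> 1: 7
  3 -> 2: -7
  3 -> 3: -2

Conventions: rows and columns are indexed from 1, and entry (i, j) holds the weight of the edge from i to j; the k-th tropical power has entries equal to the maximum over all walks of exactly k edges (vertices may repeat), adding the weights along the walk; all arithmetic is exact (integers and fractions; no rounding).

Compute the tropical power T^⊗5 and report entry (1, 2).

T^⊗2:
  [0, -6, -9]
  [0, 4, -9]
  [5, -1, 0]
T^⊗3:
  [-2, -4, -7]
  [2, 6, -7]
  [7, 1, -2]
T^⊗4:
  [0, -2, -9]
  [4, 8, -5]
  [5, 3, 0]
T^⊗5:
  [-2, 0, -7]
  [6, 10, -3]
  [7, 5, -2]
Key observation: the optimum is the walk 1->2->2->2->2->2, with weight (-8) + 2 + 2 + 2 + 2 = 0.
Optimal value attained by: walk 1->2->2->2->2->2.
Answer: (T^⊗5)[1][2] = 0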